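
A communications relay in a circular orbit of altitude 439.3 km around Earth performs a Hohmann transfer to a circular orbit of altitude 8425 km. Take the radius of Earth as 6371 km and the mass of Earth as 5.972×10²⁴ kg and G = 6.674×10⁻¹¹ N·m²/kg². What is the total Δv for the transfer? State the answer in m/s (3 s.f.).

μ = GM = 6.674×10⁻¹¹ × 5.972×10²⁴ = 3.986×10¹⁴ m³/s².
r₁ = 6371 + 439.3 = 6810.3 km = 6.8103×10⁶ m.
r₂ = 6371 + 8425 = 14796 km = 1.4796×10⁷ m.
Transfer ellipse a_t = (r₁ + r₂)/2 = 1.080×10⁷ m.
At r₁: circular v_c1 = √(μ/r₁) = 7650 m/s; transfer-perigee v_p = √[μ(2/r₁ − 1/a_t)] = 8953 m/s.
Δv₁ = v_p − v_c1 = 1303 m/s.
At r₂: circular v_c2 = √(μ/r₂) = 5190 m/s; transfer-apogee v_a = √[μ(2/r₂ − 1/a_t)] = 4121 m/s.
Δv₂ = v_c2 − v_a = 1069 m/s.
Total Δv = Δv₁ + Δv₂ = 2372 m/s.

Δv_total ≈ 2370 m/s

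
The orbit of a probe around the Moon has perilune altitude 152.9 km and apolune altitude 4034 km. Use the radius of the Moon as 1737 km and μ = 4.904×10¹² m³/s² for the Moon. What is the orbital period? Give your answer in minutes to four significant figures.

T ≈ 354.5 minutes

r_p = 1737 + 152.9 = 1889.9 km = 1.8899×10⁶ m.
r_a = 1737 + 4034 = 5771.0 km = 5.7710×10⁶ m.
Semi-major axis a = (r_p + r_a)/2 = (1889.9 + 5771.0)/2 = 3830.4 km = 3.830×10⁶ m.
By Kepler's third law T = 2π√(a³/μ) = 2π × 3.385×10³ = 2.127×10⁴ s.
= 354.5 minutes.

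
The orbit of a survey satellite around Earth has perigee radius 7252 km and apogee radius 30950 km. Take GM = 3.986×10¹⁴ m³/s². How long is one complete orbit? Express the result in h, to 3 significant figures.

T ≈ 7.30 h

Semi-major axis a = (r_p + r_a)/2 = (7252.0 + 30950)/2 = 19101 km = 1.910×10⁷ m.
By Kepler's third law T = 2π√(a³/μ) = 2π × 4.181×10³ = 2.627×10⁴ s.
= 7.298 h.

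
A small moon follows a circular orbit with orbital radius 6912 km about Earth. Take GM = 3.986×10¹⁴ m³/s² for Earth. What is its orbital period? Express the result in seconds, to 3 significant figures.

T ≈ 5720 seconds

r = 6912 km = 6.912×10⁶ m.
Kepler's third law: T = 2π√(r³/μ) = 2π√((6.912×10⁶)³ / 3.986×10¹⁴).
r³/μ = 8.285×10⁵ s², so T = 2π × 9.102×10² = 5.719×10³ s.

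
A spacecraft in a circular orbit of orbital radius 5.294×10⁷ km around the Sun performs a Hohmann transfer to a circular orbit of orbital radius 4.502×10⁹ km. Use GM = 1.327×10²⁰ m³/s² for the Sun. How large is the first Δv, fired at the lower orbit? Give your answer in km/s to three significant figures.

Δv ≈ 20.3 km/s

r₁ = 5.294×10⁷ km = 5.294×10¹⁰ m.
r₂ = 4.502×10⁹ km = 4.502×10¹² m.
Transfer ellipse a_t = (r₁ + r₂)/2 = 2.277×10¹² m.
At r₁: circular v_c1 = √(μ/r₁) = 50070 m/s; transfer-perihelion v_p = √[μ(2/r₁ − 1/a_t)] = 70390 m/s.
Δv₁ = v_p − v_c1 = 20330 m/s.
= 20.33 km/s.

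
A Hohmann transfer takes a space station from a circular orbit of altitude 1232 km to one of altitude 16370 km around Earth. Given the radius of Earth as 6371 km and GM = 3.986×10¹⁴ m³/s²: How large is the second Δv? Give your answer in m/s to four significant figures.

r₁ = 6371 + 1232 = 7603.0 km = 7.6030×10⁶ m.
r₂ = 6371 + 16370 = 22741 km = 2.2741×10⁷ m.
Transfer ellipse a_t = (r₁ + r₂)/2 = 1.517×10⁷ m.
At r₁: circular v_c1 = √(μ/r₁) = 7241 m/s; transfer-perigee v_p = √[μ(2/r₁ − 1/a_t)] = 8865 m/s.
At r₂: circular v_c2 = √(μ/r₂) = 4187 m/s; transfer-apogee v_a = √[μ(2/r₂ − 1/a_t)] = 2964 m/s.
Δv₂ = v_c2 − v_a = 1223 m/s.

Δv ≈ 1223 m/s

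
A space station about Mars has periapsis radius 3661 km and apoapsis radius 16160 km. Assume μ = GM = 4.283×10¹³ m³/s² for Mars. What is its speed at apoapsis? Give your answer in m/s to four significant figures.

v ≈ 989.5 m/s

Semi-major axis a = (r_p + r_a)/2 = 9910.5 km = 9.910×10⁶ m.
Vis-viva: v² = μ(2/r − 1/a) = 4.283×10¹³ × (1.238×10⁻⁷ − 1.009×10⁻⁷) = 9.791×10⁵ m²/s².
v = 989.5 m/s.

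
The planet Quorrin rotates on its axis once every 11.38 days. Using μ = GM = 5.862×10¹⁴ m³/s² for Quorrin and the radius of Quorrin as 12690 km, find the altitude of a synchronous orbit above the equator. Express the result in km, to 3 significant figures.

T = 11.38 days = 9.832×10⁵ s.
A synchronous orbit has period T, so by Kepler's third law a = (μT²/4π²)^(1/3).
μT²/4π² = 5.862×10¹⁴ × (9.832×10⁵)² / 39.48 = 1.435×10²⁵ m³.
a = 2.430×10⁸ m = 2.4303×10⁵ km.
Altitude h = a − R = 2.4303×10⁵ − 12690 = 2.3034×10⁵ km.

h_sync ≈ 2.30×10⁵ km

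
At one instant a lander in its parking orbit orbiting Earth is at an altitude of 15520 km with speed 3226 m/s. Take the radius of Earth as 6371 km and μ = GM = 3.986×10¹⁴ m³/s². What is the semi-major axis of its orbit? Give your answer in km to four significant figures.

a ≈ 15330 km

r = 6371 + 15520 = 21891 km = 2.189×10⁷ m.
Vis-viva rearranged: 1/a = 2/r − v²/μ = 9.136×10⁻⁸ − 2.611×10⁻⁸ = 6.525×10⁻⁸ m⁻¹.
a = 1.533×10⁷ m = 15325 km.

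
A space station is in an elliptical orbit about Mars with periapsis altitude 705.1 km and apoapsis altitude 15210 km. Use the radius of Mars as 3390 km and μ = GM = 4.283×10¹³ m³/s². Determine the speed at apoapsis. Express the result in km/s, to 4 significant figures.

r_p = 3390 + 705.1 = 4095.1 km = 4.0951×10⁶ m.
r_a = 3390 + 15210 = 18600 km = 1.8600×10⁷ m.
Semi-major axis a = (r_p + r_a)/2 = 11348 km = 1.135×10⁷ m.
Vis-viva: v² = μ(2/r − 1/a) = 4.283×10¹³ × (1.075×10⁻⁷ − 8.812×10⁻⁸) = 8.310×10⁵ m²/s².
v = 911.6 m/s = 0.9116 km/s.

v ≈ 0.9116 km/s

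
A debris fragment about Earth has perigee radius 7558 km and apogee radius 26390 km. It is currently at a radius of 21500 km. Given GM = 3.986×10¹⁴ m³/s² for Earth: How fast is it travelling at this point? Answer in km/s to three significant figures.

v ≈ 3.69 km/s

Semi-major axis a = (r_p + r_a)/2 = 16974 km = 1.697×10⁷ m.
Vis-viva: v² = μ(2/r − 1/a) = 3.986×10¹⁴ × (9.302×10⁻⁸ − 5.891×10⁻⁸) = 1.360×10⁷ m²/s².
v = 3687 m/s = 3.687 km/s.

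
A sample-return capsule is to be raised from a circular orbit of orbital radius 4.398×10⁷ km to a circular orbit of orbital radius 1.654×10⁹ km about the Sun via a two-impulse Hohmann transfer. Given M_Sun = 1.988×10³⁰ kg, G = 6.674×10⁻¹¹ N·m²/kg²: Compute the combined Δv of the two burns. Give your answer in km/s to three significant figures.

μ = GM = 6.674×10⁻¹¹ × 1.988×10³⁰ = 1.327×10²⁰ m³/s².
r₁ = 4.398×10⁷ km = 4.398×10¹⁰ m.
r₂ = 1.654×10⁹ km = 1.654×10¹² m.
Transfer ellipse a_t = (r₁ + r₂)/2 = 8.490×10¹¹ m.
At r₁: circular v_c1 = √(μ/r₁) = 54930 m/s; transfer-perihelion v_p = √[μ(2/r₁ − 1/a_t)] = 76660 m/s.
Δv₁ = v_p − v_c1 = 21740 m/s.
At r₂: circular v_c2 = √(μ/r₂) = 8956 m/s; transfer-aphelion v_a = √[μ(2/r₂ − 1/a_t)] = 2038 m/s.
Δv₂ = v_c2 − v_a = 6918 m/s.
Total Δv = Δv₁ + Δv₂ = 28660 m/s = 28.66 km/s.

Δv_total ≈ 28.7 km/s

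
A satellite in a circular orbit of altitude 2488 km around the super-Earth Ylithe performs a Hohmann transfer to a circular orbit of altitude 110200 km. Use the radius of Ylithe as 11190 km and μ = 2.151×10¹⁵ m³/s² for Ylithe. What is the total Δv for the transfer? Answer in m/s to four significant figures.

r₁ = 11190 + 2488 = 13678 km = 1.3678×10⁷ m.
r₂ = 11190 + 110200 = 121390 km = 1.2139×10⁸ m.
Transfer ellipse a_t = (r₁ + r₂)/2 = 6.753×10⁷ m.
At r₁: circular v_c1 = √(μ/r₁) = 12540 m/s; transfer-periapsis v_p = √[μ(2/r₁ − 1/a_t)] = 16810 m/s.
Δv₁ = v_p − v_c1 = 4272 m/s.
At r₂: circular v_c2 = √(μ/r₂) = 4209 m/s; transfer-apoapsis v_a = √[μ(2/r₂ − 1/a_t)] = 1894 m/s.
Δv₂ = v_c2 − v_a = 2315 m/s.
Total Δv = Δv₁ + Δv₂ = 6587 m/s.

Δv_total ≈ 6587 m/s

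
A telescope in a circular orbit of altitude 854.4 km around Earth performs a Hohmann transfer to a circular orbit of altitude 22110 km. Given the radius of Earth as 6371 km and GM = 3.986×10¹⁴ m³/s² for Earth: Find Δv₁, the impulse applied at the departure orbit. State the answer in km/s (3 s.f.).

Δv ≈ 1.95 km/s

r₁ = 6371 + 854.4 = 7225.4 km = 7.2254×10⁶ m.
r₂ = 6371 + 22110 = 28481 km = 2.8481×10⁷ m.
Transfer ellipse a_t = (r₁ + r₂)/2 = 1.785×10⁷ m.
At r₁: circular v_c1 = √(μ/r₁) = 7427 m/s; transfer-perigee v_p = √[μ(2/r₁ − 1/a_t)] = 9381 m/s.
Δv₁ = v_p − v_c1 = 1954 m/s.
= 1.954 km/s.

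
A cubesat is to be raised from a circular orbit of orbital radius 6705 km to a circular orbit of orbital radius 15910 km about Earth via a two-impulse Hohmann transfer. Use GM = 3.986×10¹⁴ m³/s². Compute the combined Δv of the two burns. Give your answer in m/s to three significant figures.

Δv_total ≈ 2590 m/s

r₁ = 6705 km = 6.705×10⁶ m.
r₂ = 15910 km = 1.591×10⁷ m.
Transfer ellipse a_t = (r₁ + r₂)/2 = 1.131×10⁷ m.
At r₁: circular v_c1 = √(μ/r₁) = 7710 m/s; transfer-perigee v_p = √[μ(2/r₁ − 1/a_t)] = 9146 m/s.
Δv₁ = v_p − v_c1 = 1436 m/s.
At r₂: circular v_c2 = √(μ/r₂) = 5005 m/s; transfer-apogee v_a = √[μ(2/r₂ − 1/a_t)] = 3854 m/s.
Δv₂ = v_c2 − v_a = 1151 m/s.
Total Δv = Δv₁ + Δv₂ = 2587 m/s.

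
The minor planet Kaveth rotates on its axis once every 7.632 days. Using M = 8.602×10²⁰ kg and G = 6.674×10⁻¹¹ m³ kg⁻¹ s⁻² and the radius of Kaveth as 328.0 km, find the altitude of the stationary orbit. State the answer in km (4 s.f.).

h_sync ≈ 8255 km

μ = GM = 6.674×10⁻¹¹ × 8.602×10²⁰ = 5.741×10¹⁰ m³/s².
T = 7.632 days = 6.594×10⁵ s.
A synchronous orbit has period T, so by Kepler's third law a = (μT²/4π²)^(1/3).
μT²/4π² = 5.741×10¹⁰ × (6.594×10⁵)² / 39.48 = 6.323×10²⁰ m³.
a = 8.583×10⁶ m = 8583.1 km.
Altitude h = a − R = 8583.1 − 328.0 = 8255.1 km.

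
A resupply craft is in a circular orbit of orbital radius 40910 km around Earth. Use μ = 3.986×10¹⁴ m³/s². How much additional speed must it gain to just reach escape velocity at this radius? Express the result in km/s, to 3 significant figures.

Δv ≈ 1.29 km/s

r = 40910 km = 4.091×10⁷ m.
Circular speed v_c = √(μ/r) = 3121 m/s.
Escape speed v_esc = √(2μ/r) = √2 × v_c = 4414 m/s.
Δv = v_esc − v_c = 1293 m/s = 1.293 km/s.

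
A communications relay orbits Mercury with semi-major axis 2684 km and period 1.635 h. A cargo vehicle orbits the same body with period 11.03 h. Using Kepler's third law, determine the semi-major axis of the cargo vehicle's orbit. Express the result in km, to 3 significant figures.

a₂ ≈ 9580 km

Kepler's third law: a³ ∝ T², so a₂ = a₁ (T₂/T₁)^(2/3).
T₂/T₁ = 6.746, (T₂/T₁)^(2/3) = 3.570.
a₂ = 2684 × 3.570 = 9583 km.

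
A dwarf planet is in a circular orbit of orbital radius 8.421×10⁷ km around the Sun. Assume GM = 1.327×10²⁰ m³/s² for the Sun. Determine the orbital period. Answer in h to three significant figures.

r = 8.421×10⁷ km = 8.421×10¹⁰ m.
Kepler's third law: T = 2π√(r³/μ) = 2π√((8.421×10¹⁰)³ / 1.327×10²⁰).
r³/μ = 4.500×10¹² s², so T = 2π × 2.121×10⁶ = 1.333×10⁷ s.
Converting: 1.333×10⁷ s ÷ 3600 = 3702 h.

T ≈ 3700 h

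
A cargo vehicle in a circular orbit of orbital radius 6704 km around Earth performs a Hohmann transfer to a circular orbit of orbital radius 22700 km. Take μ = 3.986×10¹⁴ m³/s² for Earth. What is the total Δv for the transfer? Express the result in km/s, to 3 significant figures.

Δv_total ≈ 3.23 km/s

r₁ = 6704 km = 6.704×10⁶ m.
r₂ = 22700 km = 2.270×10⁷ m.
Transfer ellipse a_t = (r₁ + r₂)/2 = 1.470×10⁷ m.
At r₁: circular v_c1 = √(μ/r₁) = 7711 m/s; transfer-perigee v_p = √[μ(2/r₁ − 1/a_t)] = 9581 m/s.
Δv₁ = v_p − v_c1 = 1871 m/s.
At r₂: circular v_c2 = √(μ/r₂) = 4190 m/s; transfer-apogee v_a = √[μ(2/r₂ − 1/a_t)] = 2830 m/s.
Δv₂ = v_c2 − v_a = 1361 m/s.
Total Δv = Δv₁ + Δv₂ = 3231 m/s = 3.231 km/s.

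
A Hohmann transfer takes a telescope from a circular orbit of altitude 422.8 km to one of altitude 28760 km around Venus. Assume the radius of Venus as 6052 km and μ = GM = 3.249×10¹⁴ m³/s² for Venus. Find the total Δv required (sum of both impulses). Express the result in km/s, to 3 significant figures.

r₁ = 6052 + 422.8 = 6474.8 km = 6.4748×10⁶ m.
r₂ = 6052 + 28760 = 34812 km = 3.4812×10⁷ m.
Transfer ellipse a_t = (r₁ + r₂)/2 = 2.064×10⁷ m.
At r₁: circular v_c1 = √(μ/r₁) = 7084 m/s; transfer-periapsis v_p = √[μ(2/r₁ − 1/a_t)] = 9199 m/s.
Δv₁ = v_p − v_c1 = 2115 m/s.
At r₂: circular v_c2 = √(μ/r₂) = 3055 m/s; transfer-apoapsis v_a = √[μ(2/r₂ − 1/a_t)] = 1711 m/s.
Δv₂ = v_c2 − v_a = 1344 m/s.
Total Δv = Δv₁ + Δv₂ = 3459 m/s = 3.459 km/s.

Δv_total ≈ 3.46 km/s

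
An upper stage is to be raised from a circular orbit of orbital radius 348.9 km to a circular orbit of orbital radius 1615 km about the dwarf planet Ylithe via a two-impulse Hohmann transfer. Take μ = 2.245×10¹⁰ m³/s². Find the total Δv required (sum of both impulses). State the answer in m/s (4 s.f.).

Δv_total ≈ 119.3 m/s

r₁ = 348.9 km = 3.489×10⁵ m.
r₂ = 1615 km = 1.615×10⁶ m.
Transfer ellipse a_t = (r₁ + r₂)/2 = 9.820×10⁵ m.
At r₁: circular v_c1 = √(μ/r₁) = 253.7 m/s; transfer-periapsis v_p = √[μ(2/r₁ − 1/a_t)] = 325.3 m/s.
Δv₁ = v_p − v_c1 = 71.65 m/s.
At r₂: circular v_c2 = √(μ/r₂) = 117.9 m/s; transfer-apoapsis v_a = √[μ(2/r₂ − 1/a_t)] = 70.28 m/s.
Δv₂ = v_c2 − v_a = 47.62 m/s.
Total Δv = Δv₁ + Δv₂ = 119.3 m/s.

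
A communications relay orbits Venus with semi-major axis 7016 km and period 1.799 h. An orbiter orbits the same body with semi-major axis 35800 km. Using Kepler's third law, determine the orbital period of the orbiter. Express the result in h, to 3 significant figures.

Kepler's third law: T² ∝ a³, so T₂ = T₁ (a₂/a₁)^(3/2).
a₂/a₁ = 5.103, (a₂/a₁)^(3/2) = 11.53.
T₂ = 1.799 × 11.53 = 20.74 h.

T₂ ≈ 20.7 h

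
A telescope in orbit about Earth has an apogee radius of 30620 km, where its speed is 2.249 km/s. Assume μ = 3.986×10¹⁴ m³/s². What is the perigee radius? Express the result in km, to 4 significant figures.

perigee radius ≈ 7383 km

r_a = 3.062×10⁷ m.
Specific energy ε = v²/2 − μ/r = -1.049×10⁷ J/kg, so a = −μ/(2ε) = 1.900×10⁷ m.
The apsides satisfy r_p + r_a = 2a, so the perigee radius is 2a − r_a = 7.383×10⁶ m = 7383.0 km.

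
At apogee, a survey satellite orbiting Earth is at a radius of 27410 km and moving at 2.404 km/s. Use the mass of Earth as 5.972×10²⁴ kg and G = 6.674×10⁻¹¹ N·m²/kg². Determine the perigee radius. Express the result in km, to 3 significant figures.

μ = GM = 6.674×10⁻¹¹ × 5.972×10²⁴ = 3.986×10¹⁴ m³/s².
r_a = 2.741×10⁷ m.
Specific energy ε = v²/2 − μ/r = -1.165×10⁷ J/kg, so a = −μ/(2ε) = 1.710×10⁷ m.
The apsides satisfy r_p + r_a = 2a, so the perigee radius is 2a − r_a = 6.798×10⁶ m = 6797.8 km.

perigee radius ≈ 6800 km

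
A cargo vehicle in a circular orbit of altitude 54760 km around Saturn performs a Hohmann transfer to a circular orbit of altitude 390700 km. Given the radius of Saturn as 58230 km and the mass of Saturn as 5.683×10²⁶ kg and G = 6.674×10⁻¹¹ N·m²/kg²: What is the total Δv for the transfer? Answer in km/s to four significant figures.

μ = GM = 6.674×10⁻¹¹ × 5.683×10²⁶ = 3.793×10¹⁶ m³/s².
r₁ = 58230 + 54760 = 112990 km = 1.1299×10⁸ m.
r₂ = 58230 + 390700 = 448930 km = 4.4893×10⁸ m.
Transfer ellipse a_t = (r₁ + r₂)/2 = 2.810×10⁸ m.
At r₁: circular v_c1 = √(μ/r₁) = 18320 m/s; transfer-perikrone v_p = √[μ(2/r₁ − 1/a_t)] = 23160 m/s.
Δv₁ = v_p − v_c1 = 4838 m/s.
At r₂: circular v_c2 = √(μ/r₂) = 9192 m/s; transfer-apokrone v_a = √[μ(2/r₂ − 1/a_t)] = 5829 m/s.
Δv₂ = v_c2 − v_a = 3363 m/s.
Total Δv = Δv₁ + Δv₂ = 8201 m/s = 8.201 km/s.

Δv_total ≈ 8.201 km/s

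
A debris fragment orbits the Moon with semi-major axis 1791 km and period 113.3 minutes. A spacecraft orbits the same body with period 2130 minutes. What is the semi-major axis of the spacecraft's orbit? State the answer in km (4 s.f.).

a₂ ≈ 12660 km

Kepler's third law: a³ ∝ T², so a₂ = a₁ (T₂/T₁)^(2/3).
T₂/T₁ = 18.80, (T₂/T₁)^(2/3) = 7.070.
a₂ = 1791 × 7.070 = 12660 km.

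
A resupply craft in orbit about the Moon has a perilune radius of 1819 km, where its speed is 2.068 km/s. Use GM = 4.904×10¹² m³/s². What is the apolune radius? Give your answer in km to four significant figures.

r_p = 1.819×10⁶ m.
Specific energy ε = v²/2 − μ/r = -5.577×10⁵ J/kg, so a = −μ/(2ε) = 4.397×10⁶ m.
The apsides satisfy r_p + r_a = 2a, so the apolune radius is 2a − r_p = 6.975×10⁶ m = 6974.7 km.

apolune radius ≈ 6975 km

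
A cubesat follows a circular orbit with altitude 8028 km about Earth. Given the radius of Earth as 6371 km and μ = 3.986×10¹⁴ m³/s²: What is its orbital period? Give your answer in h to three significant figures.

r = 6371 + 8028 = 14399 km = 1.4399×10⁷ m.
Kepler's third law: T = 2π√(r³/μ) = 2π√((1.440×10⁷)³ / 3.986×10¹⁴).
r³/μ = 7.490×10⁶ s², so T = 2π × 2.737×10³ = 1.720×10⁴ s.
Converting: 1.720×10⁴ s ÷ 3600 = 4.776 h.

T ≈ 4.78 h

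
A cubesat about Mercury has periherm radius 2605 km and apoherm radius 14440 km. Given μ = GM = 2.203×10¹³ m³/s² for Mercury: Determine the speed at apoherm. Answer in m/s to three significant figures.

v ≈ 683 m/s

Semi-major axis a = (r_p + r_a)/2 = 8522.5 km = 8.522×10⁶ m.
Vis-viva: v² = μ(2/r − 1/a) = 2.203×10¹³ × (1.385×10⁻⁷ − 1.173×10⁻⁷) = 4.663×10⁵ m²/s².
v = 682.9 m/s.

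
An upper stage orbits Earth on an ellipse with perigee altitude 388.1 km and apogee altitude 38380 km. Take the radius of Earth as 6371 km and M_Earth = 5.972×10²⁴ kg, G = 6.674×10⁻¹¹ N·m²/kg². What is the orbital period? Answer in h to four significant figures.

T ≈ 11.43 h

μ = GM = 6.674×10⁻¹¹ × 5.972×10²⁴ = 3.986×10¹⁴ m³/s².
r_p = 6371 + 388.1 = 6759.1 km = 6.7591×10⁶ m.
r_a = 6371 + 38380 = 44751 km = 4.4751×10⁷ m.
Semi-major axis a = (r_p + r_a)/2 = (6759.1 + 44751)/2 = 25755 km = 2.576×10⁷ m.
By Kepler's third law T = 2π√(a³/μ) = 2π × 6.547×10³ = 4.114×10⁴ s.
= 11.43 h.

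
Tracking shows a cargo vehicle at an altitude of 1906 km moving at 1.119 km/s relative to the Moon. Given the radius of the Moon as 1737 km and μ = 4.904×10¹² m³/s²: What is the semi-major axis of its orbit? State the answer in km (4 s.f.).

r = 1737 + 1906 = 3643.0 km = 3.643×10⁶ m.
Specific orbital energy ε = v²/2 − μ/r = (1119)²/2 − 4.904×10¹²/3.643×10⁶ = -7.201×10⁵ J/kg.
Since ε = −μ/(2a), a = −μ/(2ε) = 3.405×10⁶ m = 3405.3 km.

a ≈ 3405 km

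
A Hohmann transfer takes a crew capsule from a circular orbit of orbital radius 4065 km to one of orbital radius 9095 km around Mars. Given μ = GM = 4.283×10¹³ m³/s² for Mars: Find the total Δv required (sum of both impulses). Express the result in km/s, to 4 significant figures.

Δv_total ≈ 1.035 km/s

r₁ = 4065 km = 4.065×10⁶ m.
r₂ = 9095 km = 9.095×10⁶ m.
Transfer ellipse a_t = (r₁ + r₂)/2 = 6.580×10⁶ m.
At r₁: circular v_c1 = √(μ/r₁) = 3246 m/s; transfer-periapsis v_p = √[μ(2/r₁ − 1/a_t)] = 3816 m/s.
Δv₁ = v_p − v_c1 = 570.2 m/s.
At r₂: circular v_c2 = √(μ/r₂) = 2170 m/s; transfer-apoapsis v_a = √[μ(2/r₂ − 1/a_t)] = 1706 m/s.
Δv₂ = v_c2 − v_a = 464.4 m/s.
Total Δv = Δv₁ + Δv₂ = 1035 m/s = 1.035 km/s.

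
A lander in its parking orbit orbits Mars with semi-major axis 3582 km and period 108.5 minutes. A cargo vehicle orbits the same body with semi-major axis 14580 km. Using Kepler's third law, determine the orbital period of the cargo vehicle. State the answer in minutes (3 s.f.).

Kepler's third law: T² ∝ a³, so T₂ = T₁ (a₂/a₁)^(3/2).
a₂/a₁ = 4.070, (a₂/a₁)^(3/2) = 8.212.
T₂ = 108.5 × 8.212 = 891.0 minutes.

T₂ ≈ 891 minutes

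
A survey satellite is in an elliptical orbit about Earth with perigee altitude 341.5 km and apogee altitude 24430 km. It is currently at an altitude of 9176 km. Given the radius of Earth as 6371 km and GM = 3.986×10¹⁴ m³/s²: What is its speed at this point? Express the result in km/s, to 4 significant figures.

v ≈ 5.480 km/s

r_p = 6371 + 341.5 = 6712.5 km = 6.7125×10⁶ m.
r_a = 6371 + 24430 = 30801 km = 3.0801×10⁷ m.
r = 6371 + 9176 = 15547 km = 1.555×10⁷ m.
Semi-major axis a = (r_p + r_a)/2 = 18757 km = 1.876×10⁷ m.
Vis-viva: v² = μ(2/r − 1/a) = 3.986×10¹⁴ × (1.286×10⁻⁷ − 5.331×10⁻⁸) = 3.003×10⁷ m²/s².
v = 5480 m/s = 5.480 km/s.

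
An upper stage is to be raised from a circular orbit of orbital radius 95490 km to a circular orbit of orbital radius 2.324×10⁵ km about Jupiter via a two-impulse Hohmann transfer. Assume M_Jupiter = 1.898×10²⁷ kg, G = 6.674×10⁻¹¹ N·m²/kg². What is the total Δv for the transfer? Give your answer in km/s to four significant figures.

Δv_total ≈ 12.47 km/s

μ = GM = 6.674×10⁻¹¹ × 1.898×10²⁷ = 1.267×10¹⁷ m³/s².
r₁ = 95490 km = 9.549×10⁷ m.
r₂ = 2.324×10⁵ km = 2.324×10⁸ m.
Transfer ellipse a_t = (r₁ + r₂)/2 = 1.639×10⁸ m.
At r₁: circular v_c1 = √(μ/r₁) = 36420 m/s; transfer-perijove v_p = √[μ(2/r₁ − 1/a_t)] = 43360 m/s.
Δv₁ = v_p − v_c1 = 6942 m/s.
At r₂: circular v_c2 = √(μ/r₂) = 23350 m/s; transfer-apojove v_a = √[μ(2/r₂ − 1/a_t)] = 17820 m/s.
Δv₂ = v_c2 − v_a = 5529 m/s.
Total Δv = Δv₁ + Δv₂ = 12470 m/s = 12.47 km/s.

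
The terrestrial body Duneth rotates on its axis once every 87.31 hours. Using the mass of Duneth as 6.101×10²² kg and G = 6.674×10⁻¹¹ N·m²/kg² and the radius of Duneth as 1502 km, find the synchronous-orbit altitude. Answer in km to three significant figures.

h_sync ≈ 20200 km

μ = GM = 6.674×10⁻¹¹ × 6.101×10²² = 4.072×10¹² m³/s².
T = 87.31 hours = 3.143×10⁵ s.
A synchronous orbit has period T, so by Kepler's third law a = (μT²/4π²)^(1/3).
μT²/4π² = 4.072×10¹² × (3.143×10⁵)² / 39.48 = 1.019×10²² m³.
a = 2.168×10⁷ m = 21680 km.
Altitude h = a − R = 21680 − 1502 = 20178 km.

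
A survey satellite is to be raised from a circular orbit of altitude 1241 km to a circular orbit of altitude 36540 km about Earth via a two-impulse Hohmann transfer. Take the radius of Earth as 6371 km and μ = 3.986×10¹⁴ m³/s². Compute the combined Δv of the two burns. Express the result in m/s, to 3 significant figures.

Δv_total ≈ 3570 m/s

r₁ = 6371 + 1241 = 7612.0 km = 7.6120×10⁶ m.
r₂ = 6371 + 36540 = 42911 km = 4.2911×10⁷ m.
Transfer ellipse a_t = (r₁ + r₂)/2 = 2.526×10⁷ m.
At r₁: circular v_c1 = √(μ/r₁) = 7236 m/s; transfer-perigee v_p = √[μ(2/r₁ − 1/a_t)] = 9431 m/s.
Δv₁ = v_p − v_c1 = 2195 m/s.
At r₂: circular v_c2 = √(μ/r₂) = 3048 m/s; transfer-apogee v_a = √[μ(2/r₂ − 1/a_t)] = 1673 m/s.
Δv₂ = v_c2 − v_a = 1375 m/s.
Total Δv = Δv₁ + Δv₂ = 3570 m/s.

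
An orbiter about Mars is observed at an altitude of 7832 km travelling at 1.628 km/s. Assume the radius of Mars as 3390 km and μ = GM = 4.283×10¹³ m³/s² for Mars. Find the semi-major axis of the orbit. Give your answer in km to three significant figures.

r = 3390 + 7832 = 11222 km = 1.122×10⁷ m.
Specific orbital energy ε = v²/2 − μ/r = (1628)²/2 − 4.283×10¹³/1.122×10⁷ = -2.491×10⁶ J/kg.
Since ε = −μ/(2a), a = −μ/(2ε) = 8.596×10⁶ m = 8595.5 km.

a ≈ 8600 km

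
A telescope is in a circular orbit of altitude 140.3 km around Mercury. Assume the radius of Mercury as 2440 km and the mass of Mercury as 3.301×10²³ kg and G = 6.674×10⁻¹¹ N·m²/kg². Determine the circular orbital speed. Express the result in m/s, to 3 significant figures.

μ = GM = 6.674×10⁻¹¹ × 3.301×10²³ = 2.203×10¹³ m³/s².
r = 2440 + 140.3 = 2580.3 km = 2.5803×10⁶ m.
For a circular orbit v = √(μ/r) = √(2.203×10¹³ / 2.580×10⁶) = √(8.538×10⁶) = 2922 m/s.

v ≈ 2920 m/s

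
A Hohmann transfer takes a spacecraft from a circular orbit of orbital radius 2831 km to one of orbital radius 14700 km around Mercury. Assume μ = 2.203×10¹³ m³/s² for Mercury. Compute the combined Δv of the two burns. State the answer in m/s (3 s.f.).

r₁ = 2831 km = 2.831×10⁶ m.
r₂ = 14700 km = 1.470×10⁷ m.
Transfer ellipse a_t = (r₁ + r₂)/2 = 8.766×10⁶ m.
At r₁: circular v_c1 = √(μ/r₁) = 2790 m/s; transfer-periherm v_p = √[μ(2/r₁ − 1/a_t)] = 3612 m/s.
Δv₁ = v_p − v_c1 = 822.9 m/s.
At r₂: circular v_c2 = √(μ/r₂) = 1224 m/s; transfer-apoherm v_a = √[μ(2/r₂ − 1/a_t)] = 695.7 m/s.
Δv₂ = v_c2 − v_a = 528.5 m/s.
Total Δv = Δv₁ + Δv₂ = 1351 m/s.

Δv_total ≈ 1350 m/s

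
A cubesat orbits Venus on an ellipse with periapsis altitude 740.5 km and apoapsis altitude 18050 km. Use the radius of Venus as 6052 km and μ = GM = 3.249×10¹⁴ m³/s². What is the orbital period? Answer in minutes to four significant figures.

T ≈ 352.7 minutes

r_p = 6052 + 740.5 = 6792.5 km = 6.7925×10⁶ m.
r_a = 6052 + 18050 = 24102 km = 2.4102×10⁷ m.
Semi-major axis a = (r_p + r_a)/2 = (6792.5 + 24102)/2 = 15447 km = 1.545×10⁷ m.
By Kepler's third law T = 2π√(a³/μ) = 2π × 3.368×10³ = 2.116×10⁴ s.
= 352.7 minutes.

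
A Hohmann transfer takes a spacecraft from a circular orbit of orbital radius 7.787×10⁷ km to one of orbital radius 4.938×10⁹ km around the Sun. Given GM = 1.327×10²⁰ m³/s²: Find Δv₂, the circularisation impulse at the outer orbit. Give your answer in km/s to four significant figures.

Δv ≈ 4.270 km/s

r₁ = 7.787×10⁷ km = 7.787×10¹⁰ m.
r₂ = 4.938×10⁹ km = 4.938×10¹² m.
Transfer ellipse a_t = (r₁ + r₂)/2 = 2.508×10¹² m.
At r₁: circular v_c1 = √(μ/r₁) = 41280 m/s; transfer-perihelion v_p = √[μ(2/r₁ − 1/a_t)] = 57930 m/s.
At r₂: circular v_c2 = √(μ/r₂) = 5184 m/s; transfer-aphelion v_a = √[μ(2/r₂ − 1/a_t)] = 913.5 m/s.
Δv₂ = v_c2 − v_a = 4270 m/s.
= 4.270 km/s.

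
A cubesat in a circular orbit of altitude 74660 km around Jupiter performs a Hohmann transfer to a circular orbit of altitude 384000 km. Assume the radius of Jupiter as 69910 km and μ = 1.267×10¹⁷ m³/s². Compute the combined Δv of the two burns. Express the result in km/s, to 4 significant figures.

Δv_total ≈ 11.95 km/s

r₁ = 69910 + 74660 = 144570 km = 1.4457×10⁸ m.
r₂ = 69910 + 384000 = 453910 km = 4.5391×10⁸ m.
Transfer ellipse a_t = (r₁ + r₂)/2 = 2.992×10⁸ m.
At r₁: circular v_c1 = √(μ/r₁) = 29600 m/s; transfer-perijove v_p = √[μ(2/r₁ − 1/a_t)] = 36460 m/s.
Δv₁ = v_p − v_c1 = 6857 m/s.
At r₂: circular v_c2 = √(μ/r₂) = 16710 m/s; transfer-apojove v_a = √[μ(2/r₂ − 1/a_t)] = 11610 m/s.
Δv₂ = v_c2 − v_a = 5095 m/s.
Total Δv = Δv₁ + Δv₂ = 11950 m/s = 11.95 km/s.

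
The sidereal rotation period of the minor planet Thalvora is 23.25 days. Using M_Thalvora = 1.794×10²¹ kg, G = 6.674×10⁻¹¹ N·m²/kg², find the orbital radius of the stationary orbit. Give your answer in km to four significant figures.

r_sync ≈ 23040 km

μ = GM = 6.674×10⁻¹¹ × 1.794×10²¹ = 1.197×10¹¹ m³/s².
T = 23.25 days = 2.009×10⁶ s.
A synchronous orbit has period T, so by Kepler's third law a = (μT²/4π²)^(1/3).
μT²/4π² = 1.197×10¹¹ × (2.009×10⁶)² / 39.48 = 1.224×10²² m³.
a = 2.304×10⁷ m = 23045 km.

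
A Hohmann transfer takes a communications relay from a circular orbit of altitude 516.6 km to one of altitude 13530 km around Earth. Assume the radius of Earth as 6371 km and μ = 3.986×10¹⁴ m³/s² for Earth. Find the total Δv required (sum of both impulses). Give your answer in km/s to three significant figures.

Δv_total ≈ 2.93 km/s

r₁ = 6371 + 516.6 = 6887.6 km = 6.8876×10⁶ m.
r₂ = 6371 + 13530 = 19901 km = 1.9901×10⁷ m.
Transfer ellipse a_t = (r₁ + r₂)/2 = 1.339×10⁷ m.
At r₁: circular v_c1 = √(μ/r₁) = 7607 m/s; transfer-perigee v_p = √[μ(2/r₁ − 1/a_t)] = 9273 m/s.
Δv₁ = v_p − v_c1 = 1665 m/s.
At r₂: circular v_c2 = √(μ/r₂) = 4475 m/s; transfer-apogee v_a = √[μ(2/r₂ − 1/a_t)] = 3209 m/s.
Δv₂ = v_c2 − v_a = 1266 m/s.
Total Δv = Δv₁ + Δv₂ = 2932 m/s = 2.932 km/s.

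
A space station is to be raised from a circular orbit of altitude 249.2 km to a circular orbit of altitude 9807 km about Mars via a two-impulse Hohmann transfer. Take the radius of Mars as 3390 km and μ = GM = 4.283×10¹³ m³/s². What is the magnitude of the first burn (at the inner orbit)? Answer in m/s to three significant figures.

Δv ≈ 865 m/s

r₁ = 3390 + 249.2 = 3639.2 km = 3.6392×10⁶ m.
r₂ = 3390 + 9807 = 13197 km = 1.3197×10⁷ m.
Transfer ellipse a_t = (r₁ + r₂)/2 = 8.418×10⁶ m.
At r₁: circular v_c1 = √(μ/r₁) = 3431 m/s; transfer-periapsis v_p = √[μ(2/r₁ − 1/a_t)] = 4295 m/s.
Δv₁ = v_p − v_c1 = 864.8 m/s.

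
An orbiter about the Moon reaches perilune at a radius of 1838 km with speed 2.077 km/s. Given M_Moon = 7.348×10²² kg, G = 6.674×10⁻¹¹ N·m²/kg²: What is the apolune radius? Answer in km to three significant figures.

μ = GM = 6.674×10⁻¹¹ × 7.348×10²² = 4.904×10¹² m³/s².
r_p = 1.838×10⁶ m.
Specific energy ε = v²/2 − μ/r = -5.112×10⁵ J/kg, so a = −μ/(2ε) = 4.797×10⁶ m.
The apsides satisfy r_p + r_a = 2a, so the apolune radius is 2a − r_p = 7.756×10⁶ m = 7755.5 km.

apolune radius ≈ 7760 km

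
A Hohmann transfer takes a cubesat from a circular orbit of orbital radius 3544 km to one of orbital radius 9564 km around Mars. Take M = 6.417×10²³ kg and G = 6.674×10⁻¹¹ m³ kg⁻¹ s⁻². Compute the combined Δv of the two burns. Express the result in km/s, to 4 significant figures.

μ = GM = 6.674×10⁻¹¹ × 6.417×10²³ = 4.283×10¹³ m³/s².
r₁ = 3544 km = 3.544×10⁶ m.
r₂ = 9564 km = 9.564×10⁶ m.
Transfer ellipse a_t = (r₁ + r₂)/2 = 6.554×10⁶ m.
At r₁: circular v_c1 = √(μ/r₁) = 3476 m/s; transfer-periapsis v_p = √[μ(2/r₁ − 1/a_t)] = 4199 m/s.
Δv₁ = v_p − v_c1 = 723.1 m/s.
At r₂: circular v_c2 = √(μ/r₂) = 2116 m/s; transfer-apoapsis v_a = √[μ(2/r₂ − 1/a_t)] = 1556 m/s.
Δv₂ = v_c2 − v_a = 560.0 m/s.
Total Δv = Δv₁ + Δv₂ = 1283 m/s = 1.283 km/s.

Δv_total ≈ 1.283 km/s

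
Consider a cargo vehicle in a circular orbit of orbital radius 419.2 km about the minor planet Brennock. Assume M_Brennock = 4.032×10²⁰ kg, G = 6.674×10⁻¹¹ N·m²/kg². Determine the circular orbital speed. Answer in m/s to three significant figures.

μ = GM = 6.674×10⁻¹¹ × 4.032×10²⁰ = 2.691×10¹⁰ m³/s².
r = 419.2 km = 4.192×10⁵ m.
For a circular orbit v = √(μ/r) = √(2.691×10¹⁰ / 4.192×10⁵) = √(6.419×10⁴) = 253.4 m/s.

v ≈ 253 m/s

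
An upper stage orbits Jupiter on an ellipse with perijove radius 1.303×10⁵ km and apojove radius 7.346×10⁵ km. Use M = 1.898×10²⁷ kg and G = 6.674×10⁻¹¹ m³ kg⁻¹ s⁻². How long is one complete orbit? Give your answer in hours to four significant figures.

μ = GM = 6.674×10⁻¹¹ × 1.898×10²⁷ = 1.267×10¹⁷ m³/s².
Semi-major axis a = (r_p + r_a)/2 = (1.3030×10⁵ + 7.3460×10⁵)/2 = 4.3245×10⁵ km = 4.324×10⁸ m.
By Kepler's third law T = 2π√(a³/μ) = 2π × 2.527×10⁴ = 1.588×10⁵ s.
= 44.10 hours.

T ≈ 44.10 hours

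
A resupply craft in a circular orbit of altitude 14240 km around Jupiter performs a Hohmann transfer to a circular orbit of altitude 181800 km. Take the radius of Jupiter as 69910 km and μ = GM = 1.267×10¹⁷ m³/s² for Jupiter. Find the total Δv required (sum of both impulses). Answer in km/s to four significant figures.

Δv_total ≈ 15.26 km/s

r₁ = 69910 + 14240 = 84150 km = 8.4150×10⁷ m.
r₂ = 69910 + 181800 = 251710 km = 2.5171×10⁸ m.
Transfer ellipse a_t = (r₁ + r₂)/2 = 1.679×10⁸ m.
At r₁: circular v_c1 = √(μ/r₁) = 38800 m/s; transfer-perijove v_p = √[μ(2/r₁ − 1/a_t)] = 47510 m/s.
Δv₁ = v_p − v_c1 = 8703 m/s.
At r₂: circular v_c2 = √(μ/r₂) = 22440 m/s; transfer-apojove v_a = √[μ(2/r₂ − 1/a_t)] = 15880 m/s.
Δv₂ = v_c2 − v_a = 6554 m/s.
Total Δv = Δv₁ + Δv₂ = 15260 m/s = 15.26 km/s.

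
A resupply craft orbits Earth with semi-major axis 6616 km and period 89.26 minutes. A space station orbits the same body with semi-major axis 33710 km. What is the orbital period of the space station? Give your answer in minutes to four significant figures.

T₂ ≈ 1027 minutes

Kepler's third law: T² ∝ a³, so T₂ = T₁ (a₂/a₁)^(3/2).
a₂/a₁ = 5.095, (a₂/a₁)^(3/2) = 11.50.
T₂ = 89.26 × 11.50 = 1027 minutes.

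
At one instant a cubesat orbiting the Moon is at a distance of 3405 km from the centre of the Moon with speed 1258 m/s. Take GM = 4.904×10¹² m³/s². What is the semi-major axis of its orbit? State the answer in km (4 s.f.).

a ≈ 3778 km

r = 3.405×10⁶ m.
Vis-viva rearranged: 1/a = 2/r − v²/μ = 5.874×10⁻⁷ − 3.227×10⁻⁷ = 2.647×10⁻⁷ m⁻¹.
a = 3.778×10⁶ m = 3778.4 km.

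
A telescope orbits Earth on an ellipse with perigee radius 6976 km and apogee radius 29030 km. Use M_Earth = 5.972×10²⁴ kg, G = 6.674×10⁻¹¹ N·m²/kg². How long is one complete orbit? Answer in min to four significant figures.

T ≈ 400.7 min

μ = GM = 6.674×10⁻¹¹ × 5.972×10²⁴ = 3.986×10¹⁴ m³/s².
Semi-major axis a = (r_p + r_a)/2 = (6976.0 + 29030)/2 = 18003 km = 1.800×10⁷ m.
By Kepler's third law T = 2π√(a³/μ) = 2π × 3.826×10³ = 2.404×10⁴ s.
= 400.7 min.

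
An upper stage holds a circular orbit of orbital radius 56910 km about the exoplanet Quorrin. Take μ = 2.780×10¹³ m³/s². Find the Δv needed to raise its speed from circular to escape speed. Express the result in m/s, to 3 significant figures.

Δv ≈ 290 m/s

r = 56910 km = 5.691×10⁷ m.
Circular speed v_c = √(μ/r) = 698.9 m/s.
Escape speed v_esc = √(2μ/r) = √2 × v_c = 988.4 m/s.
Δv = v_esc − v_c = 289.5 m/s.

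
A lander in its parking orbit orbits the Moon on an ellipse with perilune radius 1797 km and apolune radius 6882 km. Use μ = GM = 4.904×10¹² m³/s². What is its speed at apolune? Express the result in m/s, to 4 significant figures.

Semi-major axis a = (r_p + r_a)/2 = 4339.5 km = 4.340×10⁶ m.
Vis-viva: v² = μ(2/r − 1/a) = 4.904×10¹² × (2.906×10⁻⁷ − 2.304×10⁻⁷) = 2.951×10⁵ m²/s².
v = 543.2 m/s.

v ≈ 543.2 m/s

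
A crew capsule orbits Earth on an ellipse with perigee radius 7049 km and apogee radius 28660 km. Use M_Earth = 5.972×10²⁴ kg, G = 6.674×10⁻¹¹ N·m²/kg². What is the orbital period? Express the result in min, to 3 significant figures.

μ = GM = 6.674×10⁻¹¹ × 5.972×10²⁴ = 3.986×10¹⁴ m³/s².
Semi-major axis a = (r_p + r_a)/2 = (7049.0 + 28660)/2 = 17854 km = 1.785×10⁷ m.
By Kepler's third law T = 2π√(a³/μ) = 2π × 3.779×10³ = 2.374×10⁴ s.
= 395.7 min.

T ≈ 396 min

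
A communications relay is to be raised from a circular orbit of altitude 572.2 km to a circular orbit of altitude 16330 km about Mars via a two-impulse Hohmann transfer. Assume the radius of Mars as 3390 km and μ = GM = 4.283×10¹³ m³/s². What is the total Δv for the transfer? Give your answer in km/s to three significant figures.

Δv_total ≈ 1.58 km/s

r₁ = 3390 + 572.2 = 3962.2 km = 3.9622×10⁶ m.
r₂ = 3390 + 16330 = 19720 km = 1.9720×10⁷ m.
Transfer ellipse a_t = (r₁ + r₂)/2 = 1.184×10⁷ m.
At r₁: circular v_c1 = √(μ/r₁) = 3288 m/s; transfer-periapsis v_p = √[μ(2/r₁ − 1/a_t)] = 4243 m/s.
Δv₁ = v_p − v_c1 = 955.1 m/s.
At r₂: circular v_c2 = √(μ/r₂) = 1474 m/s; transfer-apoapsis v_a = √[μ(2/r₂ − 1/a_t)] = 852.5 m/s.
Δv₂ = v_c2 − v_a = 621.2 m/s.
Total Δv = Δv₁ + Δv₂ = 1576 m/s = 1.576 km/s.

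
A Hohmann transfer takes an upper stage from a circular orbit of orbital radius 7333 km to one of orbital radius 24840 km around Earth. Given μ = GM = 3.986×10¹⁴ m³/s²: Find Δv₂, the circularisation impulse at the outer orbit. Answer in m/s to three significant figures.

Δv ≈ 1300 m/s

r₁ = 7333 km = 7.333×10⁶ m.
r₂ = 24840 km = 2.484×10⁷ m.
Transfer ellipse a_t = (r₁ + r₂)/2 = 1.609×10⁷ m.
At r₁: circular v_c1 = √(μ/r₁) = 7373 m/s; transfer-perigee v_p = √[μ(2/r₁ − 1/a_t)] = 9162 m/s.
At r₂: circular v_c2 = √(μ/r₂) = 4006 m/s; transfer-apogee v_a = √[μ(2/r₂ − 1/a_t)] = 2705 m/s.
Δv₂ = v_c2 − v_a = 1301 m/s.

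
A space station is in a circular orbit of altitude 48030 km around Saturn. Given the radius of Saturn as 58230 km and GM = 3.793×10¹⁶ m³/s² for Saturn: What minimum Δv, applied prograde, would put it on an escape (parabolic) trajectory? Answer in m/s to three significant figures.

r = 58230 + 48030 = 106260 km = 1.0626×10⁸ m.
Circular speed v_c = √(μ/r) = 18890 m/s.
Escape speed v_esc = √(2μ/r) = √2 × v_c = 26720 m/s.
Δv = v_esc − v_c = 7826 m/s.

Δv ≈ 7830 m/s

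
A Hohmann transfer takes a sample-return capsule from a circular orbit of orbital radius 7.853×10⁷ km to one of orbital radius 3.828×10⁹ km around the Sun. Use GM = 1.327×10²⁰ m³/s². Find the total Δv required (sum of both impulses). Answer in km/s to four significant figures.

Δv_total ≈ 21.15 km/s

r₁ = 7.853×10⁷ km = 7.853×10¹⁰ m.
r₂ = 3.828×10⁹ km = 3.828×10¹² m.
Transfer ellipse a_t = (r₁ + r₂)/2 = 1.953×10¹² m.
At r₁: circular v_c1 = √(μ/r₁) = 41110 m/s; transfer-perihelion v_p = √[μ(2/r₁ − 1/a_t)] = 57550 m/s.
Δv₁ = v_p − v_c1 = 16440 m/s.
At r₂: circular v_c2 = √(μ/r₂) = 5888 m/s; transfer-aphelion v_a = √[μ(2/r₂ − 1/a_t)] = 1181 m/s.
Δv₂ = v_c2 − v_a = 4707 m/s.
Total Δv = Δv₁ + Δv₂ = 21150 m/s = 21.15 km/s.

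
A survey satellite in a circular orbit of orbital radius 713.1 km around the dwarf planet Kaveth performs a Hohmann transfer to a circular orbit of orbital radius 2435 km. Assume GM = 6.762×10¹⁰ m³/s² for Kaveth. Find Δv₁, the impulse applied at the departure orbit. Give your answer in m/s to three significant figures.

r₁ = 713.1 km = 7.131×10⁵ m.
r₂ = 2435 km = 2.435×10⁶ m.
Transfer ellipse a_t = (r₁ + r₂)/2 = 1.574×10⁶ m.
At r₁: circular v_c1 = √(μ/r₁) = 307.9 m/s; transfer-periapsis v_p = √[μ(2/r₁ − 1/a_t)] = 383.0 m/s.
Δv₁ = v_p − v_c1 = 75.07 m/s.

Δv ≈ 75.1 m/s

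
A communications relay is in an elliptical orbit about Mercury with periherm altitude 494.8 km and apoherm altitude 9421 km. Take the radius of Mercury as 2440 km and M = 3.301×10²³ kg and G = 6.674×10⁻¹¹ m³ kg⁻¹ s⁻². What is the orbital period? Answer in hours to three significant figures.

T ≈ 7.48 hours

μ = GM = 6.674×10⁻¹¹ × 3.301×10²³ = 2.203×10¹³ m³/s².
r_p = 2440 + 494.8 = 2934.8 km = 2.9348×10⁶ m.
r_a = 2440 + 9421 = 11861 km = 1.1861×10⁷ m.
Semi-major axis a = (r_p + r_a)/2 = (2934.8 + 11861)/2 = 7397.9 km = 7.398×10⁶ m.
By Kepler's third law T = 2π√(a³/μ) = 2π × 4.287×10³ = 2.694×10⁴ s.
= 7.482 hours.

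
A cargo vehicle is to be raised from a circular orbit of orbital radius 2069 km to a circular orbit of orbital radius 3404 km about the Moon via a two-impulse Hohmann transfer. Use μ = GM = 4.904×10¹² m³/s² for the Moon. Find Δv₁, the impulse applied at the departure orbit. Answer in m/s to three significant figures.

r₁ = 2069 km = 2.069×10⁶ m.
r₂ = 3404 km = 3.404×10⁶ m.
Transfer ellipse a_t = (r₁ + r₂)/2 = 2.736×10⁶ m.
At r₁: circular v_c1 = √(μ/r₁) = 1540 m/s; transfer-perilune v_p = √[μ(2/r₁ − 1/a_t)] = 1717 m/s.
Δv₁ = v_p − v_c1 = 177.5 m/s.

Δv ≈ 178 m/s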